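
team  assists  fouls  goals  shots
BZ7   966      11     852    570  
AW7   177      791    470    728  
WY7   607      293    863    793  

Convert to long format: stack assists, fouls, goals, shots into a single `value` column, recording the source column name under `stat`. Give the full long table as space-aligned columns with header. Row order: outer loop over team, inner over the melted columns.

Each (team, column) pair becomes one row: 3 × 4 = 12 rows.
For example, (BZ7, assists) → value=966.

team  stat     value
BZ7   assists  966  
BZ7   fouls    11   
BZ7   goals    852  
BZ7   shots    570  
AW7   assists  177  
AW7   fouls    791  
AW7   goals    470  
AW7   shots    728  
WY7   assists  607  
WY7   fouls    293  
WY7   goals    863  
WY7   shots    793  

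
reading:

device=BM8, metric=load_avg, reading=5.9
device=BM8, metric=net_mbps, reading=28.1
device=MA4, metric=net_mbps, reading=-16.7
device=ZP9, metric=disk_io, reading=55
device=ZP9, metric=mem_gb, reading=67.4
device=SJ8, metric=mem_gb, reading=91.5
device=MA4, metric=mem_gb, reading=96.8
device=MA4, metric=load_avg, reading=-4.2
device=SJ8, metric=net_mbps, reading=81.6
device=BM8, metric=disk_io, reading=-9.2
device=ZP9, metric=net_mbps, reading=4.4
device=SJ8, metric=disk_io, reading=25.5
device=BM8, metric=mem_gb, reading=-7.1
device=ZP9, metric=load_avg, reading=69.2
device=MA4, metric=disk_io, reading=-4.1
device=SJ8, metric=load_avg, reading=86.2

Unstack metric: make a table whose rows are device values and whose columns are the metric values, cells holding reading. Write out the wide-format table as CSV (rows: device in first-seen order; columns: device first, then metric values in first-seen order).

device,load_avg,net_mbps,disk_io,mem_gb
BM8,5.9,28.1,-9.2,-7.1
MA4,-4.2,-16.7,-4.1,96.8
ZP9,69.2,4.4,55,67.4
SJ8,86.2,81.6,25.5,91.5

Columns: device plus the 4 distinct metric values (load_avg, net_mbps, disk_io, mem_gb).
For example, row BM8 column load_avg takes reading=5.9 from the long row (BM8, load_avg).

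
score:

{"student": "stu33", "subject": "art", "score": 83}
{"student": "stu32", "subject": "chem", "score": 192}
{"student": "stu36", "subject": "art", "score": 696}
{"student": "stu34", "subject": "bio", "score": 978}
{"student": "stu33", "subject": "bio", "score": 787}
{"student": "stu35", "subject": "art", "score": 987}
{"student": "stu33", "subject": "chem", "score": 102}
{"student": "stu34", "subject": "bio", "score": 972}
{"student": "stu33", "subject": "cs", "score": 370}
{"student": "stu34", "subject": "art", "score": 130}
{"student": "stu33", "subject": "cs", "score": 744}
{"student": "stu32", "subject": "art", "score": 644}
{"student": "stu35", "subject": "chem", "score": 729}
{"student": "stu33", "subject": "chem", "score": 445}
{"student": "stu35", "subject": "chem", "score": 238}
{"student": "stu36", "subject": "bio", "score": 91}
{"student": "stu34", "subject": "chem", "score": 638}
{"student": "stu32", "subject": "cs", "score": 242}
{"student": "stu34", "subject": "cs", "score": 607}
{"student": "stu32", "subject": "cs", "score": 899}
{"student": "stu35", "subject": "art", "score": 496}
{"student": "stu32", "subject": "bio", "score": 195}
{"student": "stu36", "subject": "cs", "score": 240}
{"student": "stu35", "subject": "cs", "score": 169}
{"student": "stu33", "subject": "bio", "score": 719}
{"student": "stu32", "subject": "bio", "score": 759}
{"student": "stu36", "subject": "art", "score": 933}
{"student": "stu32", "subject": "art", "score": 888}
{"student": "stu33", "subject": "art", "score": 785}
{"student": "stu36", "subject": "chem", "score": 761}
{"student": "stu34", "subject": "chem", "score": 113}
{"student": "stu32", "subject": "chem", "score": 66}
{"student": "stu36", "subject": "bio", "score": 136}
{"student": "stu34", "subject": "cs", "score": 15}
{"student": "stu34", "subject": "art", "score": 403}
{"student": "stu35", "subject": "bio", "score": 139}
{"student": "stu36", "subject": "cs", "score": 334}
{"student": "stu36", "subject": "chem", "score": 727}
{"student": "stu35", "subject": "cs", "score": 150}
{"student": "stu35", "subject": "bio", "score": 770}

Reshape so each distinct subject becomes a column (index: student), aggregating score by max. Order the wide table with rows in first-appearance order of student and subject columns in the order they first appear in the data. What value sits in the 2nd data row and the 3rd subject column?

759

With rows in first-appearance order of student, row 2 is student=stu32. subject columns in first-appearance order: art, chem, bio, cs; column 3 is bio.
Long rows with student=stu32, subject=bio: max(195, 759) = 759.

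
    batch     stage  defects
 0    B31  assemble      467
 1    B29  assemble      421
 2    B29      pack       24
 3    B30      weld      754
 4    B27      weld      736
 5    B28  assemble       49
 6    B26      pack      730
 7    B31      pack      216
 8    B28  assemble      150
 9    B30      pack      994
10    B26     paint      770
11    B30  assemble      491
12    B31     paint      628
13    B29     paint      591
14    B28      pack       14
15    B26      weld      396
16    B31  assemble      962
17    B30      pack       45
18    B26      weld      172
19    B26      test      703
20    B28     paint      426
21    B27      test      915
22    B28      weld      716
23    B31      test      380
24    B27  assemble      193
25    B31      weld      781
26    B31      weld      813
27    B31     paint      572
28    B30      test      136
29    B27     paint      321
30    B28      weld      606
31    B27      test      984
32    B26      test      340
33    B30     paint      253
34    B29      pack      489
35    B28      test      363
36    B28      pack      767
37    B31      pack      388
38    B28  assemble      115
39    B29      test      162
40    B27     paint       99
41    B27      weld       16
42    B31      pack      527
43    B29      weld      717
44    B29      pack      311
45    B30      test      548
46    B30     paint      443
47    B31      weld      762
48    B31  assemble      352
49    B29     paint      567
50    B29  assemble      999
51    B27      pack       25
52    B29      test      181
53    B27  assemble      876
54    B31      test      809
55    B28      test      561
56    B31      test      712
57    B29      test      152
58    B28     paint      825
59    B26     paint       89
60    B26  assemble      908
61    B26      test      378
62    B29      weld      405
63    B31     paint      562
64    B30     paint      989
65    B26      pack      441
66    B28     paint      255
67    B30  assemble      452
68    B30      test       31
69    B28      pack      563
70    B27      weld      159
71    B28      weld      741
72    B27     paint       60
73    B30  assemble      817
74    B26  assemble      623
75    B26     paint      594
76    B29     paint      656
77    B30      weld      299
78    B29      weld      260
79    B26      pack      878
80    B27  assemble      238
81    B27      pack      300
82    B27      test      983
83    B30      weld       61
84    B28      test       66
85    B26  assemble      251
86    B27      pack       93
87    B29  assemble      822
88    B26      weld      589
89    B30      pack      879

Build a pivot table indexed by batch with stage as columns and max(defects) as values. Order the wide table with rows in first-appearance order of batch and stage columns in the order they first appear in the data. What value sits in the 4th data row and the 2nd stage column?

With rows in first-appearance order of batch, row 4 is batch=B27. stage columns in first-appearance order: assemble, pack, weld, paint, test; column 2 is pack.
Long rows with batch=B27, stage=pack: max(25, 300, 93) = 300.

300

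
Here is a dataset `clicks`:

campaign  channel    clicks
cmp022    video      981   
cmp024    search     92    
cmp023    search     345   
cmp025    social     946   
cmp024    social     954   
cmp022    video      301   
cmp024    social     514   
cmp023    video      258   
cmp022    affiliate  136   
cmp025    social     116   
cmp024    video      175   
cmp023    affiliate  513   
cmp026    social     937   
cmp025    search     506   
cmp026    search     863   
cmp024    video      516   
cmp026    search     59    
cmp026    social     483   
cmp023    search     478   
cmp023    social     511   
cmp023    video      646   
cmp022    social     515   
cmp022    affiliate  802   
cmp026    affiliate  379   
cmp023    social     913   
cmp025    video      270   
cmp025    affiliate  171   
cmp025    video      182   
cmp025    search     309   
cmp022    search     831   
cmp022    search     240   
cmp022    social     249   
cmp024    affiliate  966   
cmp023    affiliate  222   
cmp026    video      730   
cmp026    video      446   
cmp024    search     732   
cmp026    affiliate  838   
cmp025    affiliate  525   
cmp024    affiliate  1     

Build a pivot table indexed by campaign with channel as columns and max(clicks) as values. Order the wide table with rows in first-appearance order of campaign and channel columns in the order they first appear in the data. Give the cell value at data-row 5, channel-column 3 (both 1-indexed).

With rows in first-appearance order of campaign, row 5 is campaign=cmp026. channel columns in first-appearance order: video, search, social, affiliate; column 3 is social.
Long rows with campaign=cmp026, channel=social: max(937, 483) = 937.

937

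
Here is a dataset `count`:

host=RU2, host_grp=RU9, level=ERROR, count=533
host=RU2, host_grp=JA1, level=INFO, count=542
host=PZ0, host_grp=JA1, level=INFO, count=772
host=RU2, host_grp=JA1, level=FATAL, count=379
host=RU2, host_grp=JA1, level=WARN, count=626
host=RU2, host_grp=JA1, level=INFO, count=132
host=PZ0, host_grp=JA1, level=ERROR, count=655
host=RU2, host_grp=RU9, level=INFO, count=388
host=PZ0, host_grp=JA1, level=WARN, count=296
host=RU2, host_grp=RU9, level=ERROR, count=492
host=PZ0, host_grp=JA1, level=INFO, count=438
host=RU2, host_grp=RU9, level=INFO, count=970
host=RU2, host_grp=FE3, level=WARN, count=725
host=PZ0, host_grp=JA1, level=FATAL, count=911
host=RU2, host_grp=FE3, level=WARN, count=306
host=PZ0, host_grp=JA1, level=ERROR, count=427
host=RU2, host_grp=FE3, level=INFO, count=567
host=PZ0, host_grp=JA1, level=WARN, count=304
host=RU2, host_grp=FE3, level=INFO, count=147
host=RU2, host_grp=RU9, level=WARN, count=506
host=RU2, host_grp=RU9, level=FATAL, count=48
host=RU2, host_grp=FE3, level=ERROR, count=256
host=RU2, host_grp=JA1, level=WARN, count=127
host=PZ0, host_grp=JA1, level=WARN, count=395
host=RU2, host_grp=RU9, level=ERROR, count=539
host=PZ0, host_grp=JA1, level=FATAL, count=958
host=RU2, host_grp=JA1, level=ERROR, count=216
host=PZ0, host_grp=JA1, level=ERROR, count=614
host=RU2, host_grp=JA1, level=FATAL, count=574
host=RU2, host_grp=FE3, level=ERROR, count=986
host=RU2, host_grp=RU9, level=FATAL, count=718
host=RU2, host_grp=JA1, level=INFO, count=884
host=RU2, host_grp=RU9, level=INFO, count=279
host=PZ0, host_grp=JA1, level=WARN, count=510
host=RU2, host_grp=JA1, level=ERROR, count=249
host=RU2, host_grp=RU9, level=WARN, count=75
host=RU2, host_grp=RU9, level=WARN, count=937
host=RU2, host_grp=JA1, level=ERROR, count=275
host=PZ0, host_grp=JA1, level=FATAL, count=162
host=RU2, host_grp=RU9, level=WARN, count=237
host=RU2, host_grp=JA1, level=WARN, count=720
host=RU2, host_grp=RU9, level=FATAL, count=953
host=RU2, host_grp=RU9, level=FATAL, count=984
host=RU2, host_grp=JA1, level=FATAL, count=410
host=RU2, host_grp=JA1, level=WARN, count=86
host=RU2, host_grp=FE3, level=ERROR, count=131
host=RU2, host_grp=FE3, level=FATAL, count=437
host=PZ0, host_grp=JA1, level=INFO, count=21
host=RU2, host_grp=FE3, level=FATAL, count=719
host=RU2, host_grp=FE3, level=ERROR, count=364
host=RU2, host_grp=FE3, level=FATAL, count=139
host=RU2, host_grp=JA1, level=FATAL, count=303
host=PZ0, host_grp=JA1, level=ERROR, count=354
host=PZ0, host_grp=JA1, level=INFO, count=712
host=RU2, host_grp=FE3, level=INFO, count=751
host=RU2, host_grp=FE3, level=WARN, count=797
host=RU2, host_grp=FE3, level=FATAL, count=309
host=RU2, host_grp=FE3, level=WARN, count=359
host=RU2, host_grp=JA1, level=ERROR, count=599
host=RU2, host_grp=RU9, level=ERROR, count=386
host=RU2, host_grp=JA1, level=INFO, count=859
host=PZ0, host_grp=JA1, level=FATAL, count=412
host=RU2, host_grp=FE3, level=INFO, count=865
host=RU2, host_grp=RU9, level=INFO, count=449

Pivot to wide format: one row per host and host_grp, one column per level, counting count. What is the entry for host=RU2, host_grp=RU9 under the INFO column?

4

Rows with host=RU2, host_grp=RU9 and level=INFO: count values are 388, 970, 279, 449.
4 rows match — count = 4.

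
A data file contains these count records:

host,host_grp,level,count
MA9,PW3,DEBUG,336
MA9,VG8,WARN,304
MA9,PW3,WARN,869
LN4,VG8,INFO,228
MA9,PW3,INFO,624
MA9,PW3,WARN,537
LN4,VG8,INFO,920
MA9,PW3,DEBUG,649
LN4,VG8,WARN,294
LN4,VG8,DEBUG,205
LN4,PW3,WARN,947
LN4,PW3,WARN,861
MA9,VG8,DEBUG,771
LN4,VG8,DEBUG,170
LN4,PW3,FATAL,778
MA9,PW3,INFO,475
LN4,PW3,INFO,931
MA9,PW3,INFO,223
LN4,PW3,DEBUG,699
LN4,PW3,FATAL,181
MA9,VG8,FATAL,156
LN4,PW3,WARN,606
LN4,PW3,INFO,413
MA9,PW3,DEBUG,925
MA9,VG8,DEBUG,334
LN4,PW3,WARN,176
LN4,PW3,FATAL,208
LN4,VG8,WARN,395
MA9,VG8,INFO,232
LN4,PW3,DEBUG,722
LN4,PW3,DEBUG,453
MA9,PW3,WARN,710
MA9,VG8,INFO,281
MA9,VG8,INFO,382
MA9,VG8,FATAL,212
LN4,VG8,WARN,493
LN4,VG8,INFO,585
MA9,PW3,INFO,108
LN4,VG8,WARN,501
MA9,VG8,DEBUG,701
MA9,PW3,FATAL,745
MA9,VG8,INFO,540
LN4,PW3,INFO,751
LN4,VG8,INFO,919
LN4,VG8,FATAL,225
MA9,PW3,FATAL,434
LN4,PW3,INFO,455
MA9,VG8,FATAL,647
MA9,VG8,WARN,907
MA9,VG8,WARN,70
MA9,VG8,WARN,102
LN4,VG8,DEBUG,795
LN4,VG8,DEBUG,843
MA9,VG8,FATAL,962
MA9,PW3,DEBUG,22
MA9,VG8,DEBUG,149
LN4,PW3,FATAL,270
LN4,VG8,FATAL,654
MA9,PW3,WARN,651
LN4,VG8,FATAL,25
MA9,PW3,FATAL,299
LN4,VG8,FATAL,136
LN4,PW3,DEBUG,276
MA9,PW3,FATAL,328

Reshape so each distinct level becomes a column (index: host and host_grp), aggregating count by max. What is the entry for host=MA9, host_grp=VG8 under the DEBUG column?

771

Rows with host=MA9, host_grp=VG8 and level=DEBUG: count values are 771, 334, 701, 149.
max(771, 334, 701, 149) = 771.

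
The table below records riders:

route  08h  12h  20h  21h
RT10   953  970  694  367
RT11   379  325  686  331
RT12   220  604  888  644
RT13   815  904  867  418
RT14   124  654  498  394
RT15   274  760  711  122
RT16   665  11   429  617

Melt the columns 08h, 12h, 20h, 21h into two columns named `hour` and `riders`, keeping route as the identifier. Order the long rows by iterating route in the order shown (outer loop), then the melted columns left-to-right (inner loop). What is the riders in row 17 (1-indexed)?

124

28 rows total (7 × 4). Row 17: index ⌊(17-1)/4⌋ = 4 into route → RT14; (17-1) mod 4 = 0 into the melted columns → 08h.
So row 17 is (RT14, 08h, 124); riders = 124.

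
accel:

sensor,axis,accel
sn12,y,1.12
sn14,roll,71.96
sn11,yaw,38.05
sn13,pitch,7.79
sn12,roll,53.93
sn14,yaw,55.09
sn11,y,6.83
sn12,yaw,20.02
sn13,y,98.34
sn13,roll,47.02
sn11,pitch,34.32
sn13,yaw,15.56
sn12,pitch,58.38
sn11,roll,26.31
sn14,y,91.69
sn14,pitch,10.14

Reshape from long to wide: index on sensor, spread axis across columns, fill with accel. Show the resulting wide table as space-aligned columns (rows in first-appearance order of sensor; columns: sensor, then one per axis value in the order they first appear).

sensor  y      roll   yaw    pitch
sn12    1.12   53.93  20.02  58.38
sn14    91.69  71.96  55.09  10.14
sn11    6.83   26.31  38.05  34.32
sn13    98.34  47.02  15.56  7.79 

Columns: sensor plus the 4 distinct axis values (y, roll, yaw, pitch).
For example, row sn12 column y takes accel=1.12 from the long row (sn12, y).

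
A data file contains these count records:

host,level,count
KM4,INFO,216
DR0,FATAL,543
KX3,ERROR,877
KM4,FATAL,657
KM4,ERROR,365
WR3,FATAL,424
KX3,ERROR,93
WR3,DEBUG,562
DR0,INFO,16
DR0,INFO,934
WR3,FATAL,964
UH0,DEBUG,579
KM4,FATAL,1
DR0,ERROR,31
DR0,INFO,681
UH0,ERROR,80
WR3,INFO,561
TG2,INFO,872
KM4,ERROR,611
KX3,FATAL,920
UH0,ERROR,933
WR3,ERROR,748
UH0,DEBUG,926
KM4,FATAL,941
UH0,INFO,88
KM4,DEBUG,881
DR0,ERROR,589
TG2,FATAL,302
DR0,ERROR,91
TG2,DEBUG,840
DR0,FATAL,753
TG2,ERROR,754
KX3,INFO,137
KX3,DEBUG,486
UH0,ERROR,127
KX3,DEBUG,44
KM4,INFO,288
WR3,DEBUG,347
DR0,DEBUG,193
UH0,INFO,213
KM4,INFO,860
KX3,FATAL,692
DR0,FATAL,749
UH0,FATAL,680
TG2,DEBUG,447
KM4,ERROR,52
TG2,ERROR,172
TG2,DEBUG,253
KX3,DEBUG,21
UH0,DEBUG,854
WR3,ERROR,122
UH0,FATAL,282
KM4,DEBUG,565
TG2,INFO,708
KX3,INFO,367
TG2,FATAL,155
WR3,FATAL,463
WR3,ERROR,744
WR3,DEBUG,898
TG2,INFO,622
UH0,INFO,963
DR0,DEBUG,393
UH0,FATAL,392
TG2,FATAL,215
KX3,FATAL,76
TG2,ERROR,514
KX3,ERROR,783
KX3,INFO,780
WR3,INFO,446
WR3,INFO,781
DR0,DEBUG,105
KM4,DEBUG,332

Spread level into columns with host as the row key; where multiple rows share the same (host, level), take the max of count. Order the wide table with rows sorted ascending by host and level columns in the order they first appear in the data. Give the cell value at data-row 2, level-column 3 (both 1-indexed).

611

With rows sorted ascending by host, row 2 is host=KM4. level columns in first-appearance order: INFO, FATAL, ERROR, DEBUG; column 3 is ERROR.
Long rows with host=KM4, level=ERROR: max(365, 611, 52) = 611.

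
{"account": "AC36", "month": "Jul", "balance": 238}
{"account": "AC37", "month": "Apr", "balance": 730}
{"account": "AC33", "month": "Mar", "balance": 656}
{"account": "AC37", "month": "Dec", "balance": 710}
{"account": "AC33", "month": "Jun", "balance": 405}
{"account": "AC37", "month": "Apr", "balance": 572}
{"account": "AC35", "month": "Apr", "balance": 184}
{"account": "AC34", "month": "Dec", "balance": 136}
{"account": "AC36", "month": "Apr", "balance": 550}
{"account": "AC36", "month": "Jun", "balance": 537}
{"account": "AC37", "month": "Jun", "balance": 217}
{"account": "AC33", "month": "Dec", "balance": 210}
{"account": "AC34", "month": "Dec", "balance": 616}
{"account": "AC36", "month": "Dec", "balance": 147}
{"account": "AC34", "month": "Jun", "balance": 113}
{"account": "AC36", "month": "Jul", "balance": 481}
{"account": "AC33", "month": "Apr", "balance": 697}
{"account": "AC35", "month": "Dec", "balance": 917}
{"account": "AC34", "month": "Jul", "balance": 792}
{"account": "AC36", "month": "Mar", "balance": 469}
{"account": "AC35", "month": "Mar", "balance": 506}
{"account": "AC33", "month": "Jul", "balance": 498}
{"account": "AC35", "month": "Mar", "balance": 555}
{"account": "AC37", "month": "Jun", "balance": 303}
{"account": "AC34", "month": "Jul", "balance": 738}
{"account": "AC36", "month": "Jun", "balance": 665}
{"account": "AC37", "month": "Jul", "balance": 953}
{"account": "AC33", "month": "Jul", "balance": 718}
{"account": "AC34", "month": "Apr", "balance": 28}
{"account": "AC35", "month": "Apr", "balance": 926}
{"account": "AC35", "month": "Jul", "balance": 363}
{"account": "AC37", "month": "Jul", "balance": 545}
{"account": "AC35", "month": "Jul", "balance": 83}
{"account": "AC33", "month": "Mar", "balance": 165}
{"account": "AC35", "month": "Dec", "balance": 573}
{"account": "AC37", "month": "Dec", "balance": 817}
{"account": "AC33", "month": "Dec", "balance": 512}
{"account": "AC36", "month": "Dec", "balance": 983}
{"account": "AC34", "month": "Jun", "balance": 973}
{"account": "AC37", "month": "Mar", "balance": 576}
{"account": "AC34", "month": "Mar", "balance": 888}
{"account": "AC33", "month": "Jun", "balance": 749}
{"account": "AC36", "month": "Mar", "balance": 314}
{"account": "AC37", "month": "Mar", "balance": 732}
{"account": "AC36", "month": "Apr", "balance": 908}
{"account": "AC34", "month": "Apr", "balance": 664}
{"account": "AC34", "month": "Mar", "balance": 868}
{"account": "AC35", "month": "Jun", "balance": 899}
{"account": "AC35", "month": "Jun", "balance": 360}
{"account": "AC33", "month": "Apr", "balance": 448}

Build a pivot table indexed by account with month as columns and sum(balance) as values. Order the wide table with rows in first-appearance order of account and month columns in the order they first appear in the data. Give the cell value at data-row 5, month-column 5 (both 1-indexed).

With rows in first-appearance order of account, row 5 is account=AC34. month columns in first-appearance order: Jul, Apr, Mar, Dec, Jun; column 5 is Jun.
Long rows with account=AC34, month=Jun: 113 + 973 = 1086.

1086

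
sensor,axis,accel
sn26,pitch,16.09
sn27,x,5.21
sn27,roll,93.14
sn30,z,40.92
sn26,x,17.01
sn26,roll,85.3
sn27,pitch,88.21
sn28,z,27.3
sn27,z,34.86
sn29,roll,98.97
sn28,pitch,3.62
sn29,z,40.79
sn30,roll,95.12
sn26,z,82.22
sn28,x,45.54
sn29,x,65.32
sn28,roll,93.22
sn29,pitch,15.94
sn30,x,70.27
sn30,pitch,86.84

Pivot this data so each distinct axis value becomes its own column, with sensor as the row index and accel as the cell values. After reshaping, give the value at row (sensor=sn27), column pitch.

88.21

Wide layout: rows indexed by sensor, columns are the 4 distinct axis values (pitch, x, roll, z).
Cell (sensor=sn27, axis=pitch) draws from the long row where sensor=sn27 and axis=pitch, which has accel=88.21.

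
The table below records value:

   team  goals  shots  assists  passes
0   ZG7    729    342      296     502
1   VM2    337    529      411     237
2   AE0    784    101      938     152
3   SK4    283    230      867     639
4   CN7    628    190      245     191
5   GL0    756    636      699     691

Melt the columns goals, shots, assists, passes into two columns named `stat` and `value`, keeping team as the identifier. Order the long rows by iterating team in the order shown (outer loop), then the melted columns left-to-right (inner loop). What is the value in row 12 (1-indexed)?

24 rows total (6 × 4). Row 12: index ⌊(12-1)/4⌋ = 2 into team → AE0; (12-1) mod 4 = 3 into the melted columns → passes.
So row 12 is (AE0, passes, 152); value = 152.

152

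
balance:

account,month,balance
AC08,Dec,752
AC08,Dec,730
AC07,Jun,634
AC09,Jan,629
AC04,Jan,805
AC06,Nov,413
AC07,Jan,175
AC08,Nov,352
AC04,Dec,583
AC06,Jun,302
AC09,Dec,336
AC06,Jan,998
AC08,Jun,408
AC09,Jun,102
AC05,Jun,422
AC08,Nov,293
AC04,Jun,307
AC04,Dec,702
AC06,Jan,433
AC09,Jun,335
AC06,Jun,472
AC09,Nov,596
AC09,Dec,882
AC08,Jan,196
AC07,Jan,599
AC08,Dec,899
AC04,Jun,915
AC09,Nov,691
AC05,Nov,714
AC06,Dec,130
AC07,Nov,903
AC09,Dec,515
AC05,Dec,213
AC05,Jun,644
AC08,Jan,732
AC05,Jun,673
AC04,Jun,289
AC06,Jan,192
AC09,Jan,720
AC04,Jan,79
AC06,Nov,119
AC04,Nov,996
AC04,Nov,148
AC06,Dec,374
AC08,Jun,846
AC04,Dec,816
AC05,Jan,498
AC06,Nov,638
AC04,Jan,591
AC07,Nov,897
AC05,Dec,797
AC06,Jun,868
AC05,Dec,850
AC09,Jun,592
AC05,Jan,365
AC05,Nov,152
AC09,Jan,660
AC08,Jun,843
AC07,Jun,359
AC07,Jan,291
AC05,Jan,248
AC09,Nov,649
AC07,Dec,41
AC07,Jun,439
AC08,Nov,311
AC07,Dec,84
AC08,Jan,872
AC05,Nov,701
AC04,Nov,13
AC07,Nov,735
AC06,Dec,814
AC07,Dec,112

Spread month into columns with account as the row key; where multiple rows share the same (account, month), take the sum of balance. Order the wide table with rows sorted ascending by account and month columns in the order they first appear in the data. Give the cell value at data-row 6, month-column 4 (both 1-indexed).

1936

With rows sorted ascending by account, row 6 is account=AC09. month columns in first-appearance order: Dec, Jun, Jan, Nov; column 4 is Nov.
Long rows with account=AC09, month=Nov: 596 + 691 + 649 = 1936.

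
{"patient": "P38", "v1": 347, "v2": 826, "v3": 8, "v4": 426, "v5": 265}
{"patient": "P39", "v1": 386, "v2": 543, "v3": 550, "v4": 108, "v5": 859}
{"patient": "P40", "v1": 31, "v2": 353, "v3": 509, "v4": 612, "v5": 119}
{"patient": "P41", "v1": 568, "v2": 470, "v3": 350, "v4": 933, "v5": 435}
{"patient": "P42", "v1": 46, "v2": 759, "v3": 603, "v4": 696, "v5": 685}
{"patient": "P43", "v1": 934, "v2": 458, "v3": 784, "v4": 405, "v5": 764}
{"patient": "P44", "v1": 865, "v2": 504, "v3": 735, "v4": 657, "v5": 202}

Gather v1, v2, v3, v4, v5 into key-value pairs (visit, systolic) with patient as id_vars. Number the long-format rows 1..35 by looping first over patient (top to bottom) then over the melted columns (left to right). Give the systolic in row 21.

35 rows total (7 × 5). Row 21: index ⌊(21-1)/5⌋ = 4 into patient → P42; (21-1) mod 5 = 0 into the melted columns → v1.
So row 21 is (P42, v1, 46); systolic = 46.

46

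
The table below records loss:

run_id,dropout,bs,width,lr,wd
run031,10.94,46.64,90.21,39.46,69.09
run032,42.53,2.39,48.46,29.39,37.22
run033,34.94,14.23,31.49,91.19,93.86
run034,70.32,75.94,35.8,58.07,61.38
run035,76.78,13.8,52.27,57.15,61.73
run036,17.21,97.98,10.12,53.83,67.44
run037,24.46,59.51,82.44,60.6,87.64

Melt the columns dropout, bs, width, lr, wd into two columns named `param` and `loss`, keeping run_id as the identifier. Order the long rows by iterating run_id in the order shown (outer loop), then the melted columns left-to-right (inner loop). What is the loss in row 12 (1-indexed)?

35 rows total (7 × 5). Row 12: index ⌊(12-1)/5⌋ = 2 into run_id → run033; (12-1) mod 5 = 1 into the melted columns → bs.
So row 12 is (run033, bs, 14.23); loss = 14.23.

14.23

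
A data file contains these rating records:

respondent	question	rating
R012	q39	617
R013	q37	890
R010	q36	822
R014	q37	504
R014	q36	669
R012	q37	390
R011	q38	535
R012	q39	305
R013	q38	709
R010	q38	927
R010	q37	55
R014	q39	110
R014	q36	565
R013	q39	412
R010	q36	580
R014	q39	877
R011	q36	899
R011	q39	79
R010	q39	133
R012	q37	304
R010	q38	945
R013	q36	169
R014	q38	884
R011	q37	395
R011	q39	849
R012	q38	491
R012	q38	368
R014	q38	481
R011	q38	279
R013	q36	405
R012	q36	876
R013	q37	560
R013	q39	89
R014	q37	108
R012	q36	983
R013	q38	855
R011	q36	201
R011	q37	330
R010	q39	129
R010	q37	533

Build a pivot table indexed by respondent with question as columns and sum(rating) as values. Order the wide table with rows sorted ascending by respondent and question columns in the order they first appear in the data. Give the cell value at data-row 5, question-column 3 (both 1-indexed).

With rows sorted ascending by respondent, row 5 is respondent=R014. question columns in first-appearance order: q39, q37, q36, q38; column 3 is q36.
Long rows with respondent=R014, question=q36: 669 + 565 = 1234.

1234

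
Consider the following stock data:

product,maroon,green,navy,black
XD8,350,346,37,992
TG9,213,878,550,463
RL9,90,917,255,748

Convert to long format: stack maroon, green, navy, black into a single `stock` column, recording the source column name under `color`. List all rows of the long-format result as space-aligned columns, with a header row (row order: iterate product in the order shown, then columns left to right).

product  color   stock
XD8      maroon  350  
XD8      green   346  
XD8      navy    37   
XD8      black   992  
TG9      maroon  213  
TG9      green   878  
TG9      navy    550  
TG9      black   463  
RL9      maroon  90   
RL9      green   917  
RL9      navy    255  
RL9      black   748  

Each (product, column) pair becomes one row: 3 × 4 = 12 rows.
For example, (XD8, maroon) → stock=350.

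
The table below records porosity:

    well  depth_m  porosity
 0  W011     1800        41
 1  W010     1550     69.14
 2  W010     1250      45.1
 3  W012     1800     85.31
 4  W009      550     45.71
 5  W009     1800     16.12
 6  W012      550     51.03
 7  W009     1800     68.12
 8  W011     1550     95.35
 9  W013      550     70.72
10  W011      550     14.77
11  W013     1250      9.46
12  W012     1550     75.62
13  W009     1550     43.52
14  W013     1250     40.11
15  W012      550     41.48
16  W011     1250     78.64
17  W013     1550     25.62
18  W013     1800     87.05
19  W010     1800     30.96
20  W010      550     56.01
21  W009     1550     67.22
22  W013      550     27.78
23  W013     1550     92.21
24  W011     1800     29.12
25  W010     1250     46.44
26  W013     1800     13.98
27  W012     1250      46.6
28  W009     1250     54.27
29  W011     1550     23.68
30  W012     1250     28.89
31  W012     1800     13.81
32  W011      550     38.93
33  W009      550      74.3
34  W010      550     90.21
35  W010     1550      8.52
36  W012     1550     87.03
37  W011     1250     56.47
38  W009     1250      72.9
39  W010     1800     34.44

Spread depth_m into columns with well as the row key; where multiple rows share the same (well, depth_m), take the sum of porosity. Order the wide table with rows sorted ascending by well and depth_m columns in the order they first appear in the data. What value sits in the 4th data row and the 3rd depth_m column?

With rows sorted ascending by well, row 4 is well=W012. depth_m columns in first-appearance order: 1800, 1550, 1250, 550; column 3 is 1250.
Long rows with well=W012, depth_m=1250: 46.6 + 28.89 = 75.49.

75.49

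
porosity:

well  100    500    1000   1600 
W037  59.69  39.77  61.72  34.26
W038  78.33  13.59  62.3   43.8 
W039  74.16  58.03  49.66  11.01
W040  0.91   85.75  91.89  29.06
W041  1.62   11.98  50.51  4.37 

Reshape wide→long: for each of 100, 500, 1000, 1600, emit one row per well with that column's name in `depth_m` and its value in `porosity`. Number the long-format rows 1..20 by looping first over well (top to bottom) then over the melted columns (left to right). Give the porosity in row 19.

50.51

20 rows total (5 × 4). Row 19: index ⌊(19-1)/4⌋ = 4 into well → W041; (19-1) mod 4 = 2 into the melted columns → 1000.
So row 19 is (W041, 1000, 50.51); porosity = 50.51.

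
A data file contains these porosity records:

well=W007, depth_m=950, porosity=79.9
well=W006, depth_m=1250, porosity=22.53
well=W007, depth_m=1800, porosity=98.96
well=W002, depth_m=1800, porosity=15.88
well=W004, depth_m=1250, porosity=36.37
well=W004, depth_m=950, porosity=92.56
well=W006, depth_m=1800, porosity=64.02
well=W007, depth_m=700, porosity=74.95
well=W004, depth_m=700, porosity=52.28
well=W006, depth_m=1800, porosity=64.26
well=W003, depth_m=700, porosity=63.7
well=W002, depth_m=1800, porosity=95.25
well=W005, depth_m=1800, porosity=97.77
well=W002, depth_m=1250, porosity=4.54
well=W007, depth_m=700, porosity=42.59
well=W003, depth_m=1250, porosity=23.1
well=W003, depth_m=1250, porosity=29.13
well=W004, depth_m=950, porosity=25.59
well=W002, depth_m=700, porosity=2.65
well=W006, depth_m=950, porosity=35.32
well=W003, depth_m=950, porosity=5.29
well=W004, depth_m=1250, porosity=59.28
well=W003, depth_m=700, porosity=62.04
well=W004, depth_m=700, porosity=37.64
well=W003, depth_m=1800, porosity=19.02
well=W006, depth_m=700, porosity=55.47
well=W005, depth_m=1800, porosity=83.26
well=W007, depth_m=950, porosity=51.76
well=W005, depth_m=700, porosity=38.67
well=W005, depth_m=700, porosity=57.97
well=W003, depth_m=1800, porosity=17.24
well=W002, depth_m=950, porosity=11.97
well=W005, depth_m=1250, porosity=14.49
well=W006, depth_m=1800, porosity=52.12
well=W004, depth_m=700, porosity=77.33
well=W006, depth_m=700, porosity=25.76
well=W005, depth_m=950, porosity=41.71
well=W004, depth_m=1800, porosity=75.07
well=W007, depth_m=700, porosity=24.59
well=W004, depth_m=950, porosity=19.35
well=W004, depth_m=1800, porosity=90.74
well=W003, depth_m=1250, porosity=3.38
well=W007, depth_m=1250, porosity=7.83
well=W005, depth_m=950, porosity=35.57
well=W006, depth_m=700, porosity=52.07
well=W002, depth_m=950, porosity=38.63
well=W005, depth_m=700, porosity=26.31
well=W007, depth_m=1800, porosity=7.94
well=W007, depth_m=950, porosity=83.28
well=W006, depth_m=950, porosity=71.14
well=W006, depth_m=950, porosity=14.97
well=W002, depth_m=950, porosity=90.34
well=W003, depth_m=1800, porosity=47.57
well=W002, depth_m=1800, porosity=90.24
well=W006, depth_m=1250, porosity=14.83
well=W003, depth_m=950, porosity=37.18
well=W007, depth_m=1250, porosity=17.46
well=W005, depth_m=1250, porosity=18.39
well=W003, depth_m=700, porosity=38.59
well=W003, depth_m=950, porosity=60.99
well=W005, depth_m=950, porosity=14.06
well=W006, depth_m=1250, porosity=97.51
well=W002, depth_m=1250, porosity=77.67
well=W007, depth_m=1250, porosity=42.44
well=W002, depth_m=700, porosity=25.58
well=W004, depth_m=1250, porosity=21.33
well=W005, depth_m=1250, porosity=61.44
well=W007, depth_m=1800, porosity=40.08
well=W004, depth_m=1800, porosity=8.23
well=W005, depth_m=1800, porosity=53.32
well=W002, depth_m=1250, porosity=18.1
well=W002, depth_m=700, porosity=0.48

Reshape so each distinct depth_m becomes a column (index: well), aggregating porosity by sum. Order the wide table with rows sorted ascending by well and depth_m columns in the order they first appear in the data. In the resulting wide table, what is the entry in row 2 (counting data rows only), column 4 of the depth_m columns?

With rows sorted ascending by well, row 2 is well=W003. depth_m columns in first-appearance order: 950, 1250, 1800, 700; column 4 is 700.
Long rows with well=W003, depth_m=700: 63.7 + 62.04 + 38.59 = 164.33.

164.33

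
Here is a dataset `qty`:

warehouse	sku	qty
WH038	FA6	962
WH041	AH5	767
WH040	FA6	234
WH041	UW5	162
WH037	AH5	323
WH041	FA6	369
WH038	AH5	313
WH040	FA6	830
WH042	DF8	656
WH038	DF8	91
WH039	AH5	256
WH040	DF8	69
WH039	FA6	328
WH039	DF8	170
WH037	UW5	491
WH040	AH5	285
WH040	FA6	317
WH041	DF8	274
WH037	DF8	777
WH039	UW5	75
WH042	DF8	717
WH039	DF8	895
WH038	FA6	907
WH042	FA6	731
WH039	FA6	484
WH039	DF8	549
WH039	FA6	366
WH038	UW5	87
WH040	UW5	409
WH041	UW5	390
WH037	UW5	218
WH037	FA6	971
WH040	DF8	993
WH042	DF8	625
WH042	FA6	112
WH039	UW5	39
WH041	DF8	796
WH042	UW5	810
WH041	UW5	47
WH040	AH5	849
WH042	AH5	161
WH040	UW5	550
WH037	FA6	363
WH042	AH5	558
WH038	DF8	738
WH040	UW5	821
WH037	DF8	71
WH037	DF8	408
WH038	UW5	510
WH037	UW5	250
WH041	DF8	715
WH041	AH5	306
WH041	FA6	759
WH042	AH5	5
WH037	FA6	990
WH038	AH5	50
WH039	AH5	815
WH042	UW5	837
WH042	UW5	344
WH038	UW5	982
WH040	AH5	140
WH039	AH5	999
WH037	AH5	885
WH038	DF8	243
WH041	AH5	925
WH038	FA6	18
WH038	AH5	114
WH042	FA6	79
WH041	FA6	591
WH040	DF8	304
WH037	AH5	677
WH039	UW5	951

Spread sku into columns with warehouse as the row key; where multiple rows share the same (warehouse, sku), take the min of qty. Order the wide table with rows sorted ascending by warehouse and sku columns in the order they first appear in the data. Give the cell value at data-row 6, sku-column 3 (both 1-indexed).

With rows sorted ascending by warehouse, row 6 is warehouse=WH042. sku columns in first-appearance order: FA6, AH5, UW5, DF8; column 3 is UW5.
Long rows with warehouse=WH042, sku=UW5: min(810, 837, 344) = 344.

344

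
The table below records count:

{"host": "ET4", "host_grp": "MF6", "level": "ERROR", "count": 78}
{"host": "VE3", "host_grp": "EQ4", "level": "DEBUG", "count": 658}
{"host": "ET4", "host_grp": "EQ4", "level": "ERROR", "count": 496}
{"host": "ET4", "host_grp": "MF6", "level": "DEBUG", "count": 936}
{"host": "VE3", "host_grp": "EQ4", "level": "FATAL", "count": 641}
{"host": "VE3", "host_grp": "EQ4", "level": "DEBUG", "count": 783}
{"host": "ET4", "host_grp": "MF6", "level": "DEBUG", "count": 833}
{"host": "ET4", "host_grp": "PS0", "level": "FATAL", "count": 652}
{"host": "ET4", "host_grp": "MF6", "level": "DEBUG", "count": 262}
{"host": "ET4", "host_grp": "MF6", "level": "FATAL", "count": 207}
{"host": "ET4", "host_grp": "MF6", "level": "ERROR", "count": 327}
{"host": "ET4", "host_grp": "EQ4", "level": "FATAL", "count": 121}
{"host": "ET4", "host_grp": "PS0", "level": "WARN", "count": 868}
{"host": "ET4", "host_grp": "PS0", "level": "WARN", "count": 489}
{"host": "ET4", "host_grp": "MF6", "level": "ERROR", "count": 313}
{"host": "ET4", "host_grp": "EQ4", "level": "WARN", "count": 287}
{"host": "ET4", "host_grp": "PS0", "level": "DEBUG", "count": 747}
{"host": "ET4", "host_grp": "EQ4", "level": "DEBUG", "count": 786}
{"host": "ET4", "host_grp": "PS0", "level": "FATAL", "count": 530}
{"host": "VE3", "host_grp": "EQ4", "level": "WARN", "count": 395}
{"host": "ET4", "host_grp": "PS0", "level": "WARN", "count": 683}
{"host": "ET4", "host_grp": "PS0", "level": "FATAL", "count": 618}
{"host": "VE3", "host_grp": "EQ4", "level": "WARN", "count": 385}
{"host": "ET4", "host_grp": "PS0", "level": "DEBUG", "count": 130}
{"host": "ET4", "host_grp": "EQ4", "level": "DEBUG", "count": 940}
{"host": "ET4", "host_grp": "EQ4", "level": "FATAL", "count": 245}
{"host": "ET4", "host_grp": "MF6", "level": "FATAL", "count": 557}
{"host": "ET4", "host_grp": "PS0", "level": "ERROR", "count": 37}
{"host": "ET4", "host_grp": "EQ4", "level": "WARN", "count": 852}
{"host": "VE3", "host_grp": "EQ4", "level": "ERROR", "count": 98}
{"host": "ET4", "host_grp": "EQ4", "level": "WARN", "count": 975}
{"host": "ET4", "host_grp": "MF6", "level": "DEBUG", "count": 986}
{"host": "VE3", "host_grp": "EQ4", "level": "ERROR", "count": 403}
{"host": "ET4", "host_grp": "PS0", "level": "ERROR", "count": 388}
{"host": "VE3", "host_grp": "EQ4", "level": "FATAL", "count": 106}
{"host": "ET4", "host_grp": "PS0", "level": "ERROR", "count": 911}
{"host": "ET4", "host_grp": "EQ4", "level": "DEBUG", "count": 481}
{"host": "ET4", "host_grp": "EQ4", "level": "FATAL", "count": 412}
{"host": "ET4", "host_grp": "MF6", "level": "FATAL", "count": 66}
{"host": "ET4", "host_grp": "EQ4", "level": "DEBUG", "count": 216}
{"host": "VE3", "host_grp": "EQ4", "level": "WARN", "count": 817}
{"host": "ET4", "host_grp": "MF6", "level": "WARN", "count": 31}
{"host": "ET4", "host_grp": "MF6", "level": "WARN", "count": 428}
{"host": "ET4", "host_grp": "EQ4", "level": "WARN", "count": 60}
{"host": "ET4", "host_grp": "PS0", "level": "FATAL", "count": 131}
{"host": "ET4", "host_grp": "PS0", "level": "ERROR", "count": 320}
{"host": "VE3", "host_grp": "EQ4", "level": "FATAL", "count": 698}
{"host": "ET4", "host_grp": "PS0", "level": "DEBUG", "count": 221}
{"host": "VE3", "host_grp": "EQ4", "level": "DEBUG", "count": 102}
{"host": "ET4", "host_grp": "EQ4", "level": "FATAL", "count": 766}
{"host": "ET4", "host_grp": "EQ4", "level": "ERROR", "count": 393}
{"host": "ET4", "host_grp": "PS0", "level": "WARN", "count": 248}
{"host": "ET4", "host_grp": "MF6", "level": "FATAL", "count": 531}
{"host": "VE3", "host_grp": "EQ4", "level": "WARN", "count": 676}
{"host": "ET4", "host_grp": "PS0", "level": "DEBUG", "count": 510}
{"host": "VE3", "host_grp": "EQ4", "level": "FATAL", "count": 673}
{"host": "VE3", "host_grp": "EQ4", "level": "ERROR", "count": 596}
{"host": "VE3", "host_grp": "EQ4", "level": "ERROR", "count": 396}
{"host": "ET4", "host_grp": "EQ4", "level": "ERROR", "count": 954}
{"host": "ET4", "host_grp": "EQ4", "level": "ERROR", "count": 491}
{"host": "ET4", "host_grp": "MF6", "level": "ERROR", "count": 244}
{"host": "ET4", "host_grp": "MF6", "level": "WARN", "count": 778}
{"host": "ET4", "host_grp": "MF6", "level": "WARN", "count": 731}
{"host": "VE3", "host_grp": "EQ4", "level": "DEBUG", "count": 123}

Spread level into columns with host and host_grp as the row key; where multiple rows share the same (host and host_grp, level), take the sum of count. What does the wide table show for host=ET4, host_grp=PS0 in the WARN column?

Rows with host=ET4, host_grp=PS0 and level=WARN: count values are 868, 489, 683, 248.
868 + 489 + 683 + 248 = 2288.

2288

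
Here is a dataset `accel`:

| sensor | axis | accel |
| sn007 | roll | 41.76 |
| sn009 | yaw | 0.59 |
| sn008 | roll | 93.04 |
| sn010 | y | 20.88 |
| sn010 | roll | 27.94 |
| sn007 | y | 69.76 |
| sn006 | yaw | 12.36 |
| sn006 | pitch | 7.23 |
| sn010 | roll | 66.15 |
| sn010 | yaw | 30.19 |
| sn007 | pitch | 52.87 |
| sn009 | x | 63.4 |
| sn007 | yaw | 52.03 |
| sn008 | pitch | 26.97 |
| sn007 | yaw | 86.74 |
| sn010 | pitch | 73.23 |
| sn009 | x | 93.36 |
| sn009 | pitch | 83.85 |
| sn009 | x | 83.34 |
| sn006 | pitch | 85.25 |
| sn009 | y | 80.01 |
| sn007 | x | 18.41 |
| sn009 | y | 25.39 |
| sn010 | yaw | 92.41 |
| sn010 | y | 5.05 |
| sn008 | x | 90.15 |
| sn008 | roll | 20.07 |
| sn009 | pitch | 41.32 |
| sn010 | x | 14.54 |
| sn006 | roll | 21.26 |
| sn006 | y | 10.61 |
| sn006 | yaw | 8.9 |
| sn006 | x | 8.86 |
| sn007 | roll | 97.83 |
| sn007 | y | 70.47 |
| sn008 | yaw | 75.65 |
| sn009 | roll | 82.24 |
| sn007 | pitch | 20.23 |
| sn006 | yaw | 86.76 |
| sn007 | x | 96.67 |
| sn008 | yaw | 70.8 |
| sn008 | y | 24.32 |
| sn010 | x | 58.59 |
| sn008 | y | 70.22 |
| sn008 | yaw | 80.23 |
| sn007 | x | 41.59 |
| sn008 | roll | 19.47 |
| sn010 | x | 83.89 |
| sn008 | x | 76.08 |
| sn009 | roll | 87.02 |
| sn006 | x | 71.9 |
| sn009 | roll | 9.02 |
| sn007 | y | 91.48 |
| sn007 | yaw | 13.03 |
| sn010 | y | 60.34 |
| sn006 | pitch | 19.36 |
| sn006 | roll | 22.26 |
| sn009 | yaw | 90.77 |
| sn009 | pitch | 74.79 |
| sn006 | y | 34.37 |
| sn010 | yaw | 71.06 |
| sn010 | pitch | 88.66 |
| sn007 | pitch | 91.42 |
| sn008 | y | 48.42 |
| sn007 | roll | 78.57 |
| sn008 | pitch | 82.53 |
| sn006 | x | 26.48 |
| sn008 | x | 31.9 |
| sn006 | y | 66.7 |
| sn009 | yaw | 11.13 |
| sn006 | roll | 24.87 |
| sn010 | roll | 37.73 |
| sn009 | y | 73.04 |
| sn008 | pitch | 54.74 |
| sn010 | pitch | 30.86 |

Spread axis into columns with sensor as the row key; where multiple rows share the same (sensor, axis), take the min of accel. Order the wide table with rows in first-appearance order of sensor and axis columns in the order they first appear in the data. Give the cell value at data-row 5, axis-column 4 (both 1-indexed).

With rows in first-appearance order of sensor, row 5 is sensor=sn006. axis columns in first-appearance order: roll, yaw, y, pitch, x; column 4 is pitch.
Long rows with sensor=sn006, axis=pitch: min(7.23, 85.25, 19.36) = 7.23.

7.23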